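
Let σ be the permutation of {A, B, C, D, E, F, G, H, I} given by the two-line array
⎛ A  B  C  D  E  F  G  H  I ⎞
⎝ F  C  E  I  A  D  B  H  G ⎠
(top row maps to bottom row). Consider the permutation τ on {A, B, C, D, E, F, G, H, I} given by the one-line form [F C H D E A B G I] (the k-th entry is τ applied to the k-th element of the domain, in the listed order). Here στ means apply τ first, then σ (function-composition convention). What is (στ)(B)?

First apply τ: τ(B) = C, then σ(C) = E. Thus (στ)(B) = E.

E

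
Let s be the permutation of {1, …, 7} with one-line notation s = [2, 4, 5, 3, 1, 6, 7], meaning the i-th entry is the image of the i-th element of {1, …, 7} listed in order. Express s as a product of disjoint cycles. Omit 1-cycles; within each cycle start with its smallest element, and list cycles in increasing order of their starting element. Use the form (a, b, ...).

Start at 1 and follow images: 1 → 2 → 4 → 3 → 5 → 1, giving the cycle (1, 2, 4, 3, 5).
Repeating from the next unused element and collecting all non-trivial cycles gives (1, 2, 4, 3, 5).

(1, 2, 4, 3, 5)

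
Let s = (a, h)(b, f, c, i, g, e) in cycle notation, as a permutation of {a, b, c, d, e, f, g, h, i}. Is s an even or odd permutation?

The cycle lengths are 6, 2, 1.
A cycle of length ℓ contributes ℓ−1 transpositions, so s is a product of 5 + 1 = 6 transpositions — even.

even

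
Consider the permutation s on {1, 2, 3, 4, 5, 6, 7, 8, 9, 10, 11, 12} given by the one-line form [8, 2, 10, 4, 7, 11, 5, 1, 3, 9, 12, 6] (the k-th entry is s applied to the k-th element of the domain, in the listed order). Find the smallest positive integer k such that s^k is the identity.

Decomposing into disjoint cycles gives cycle lengths 3, 3, 2, 2, 1, 1.
Since disjoint cycles commute, ord(s) = lcm(3, 3, 2, 2) = 6.

6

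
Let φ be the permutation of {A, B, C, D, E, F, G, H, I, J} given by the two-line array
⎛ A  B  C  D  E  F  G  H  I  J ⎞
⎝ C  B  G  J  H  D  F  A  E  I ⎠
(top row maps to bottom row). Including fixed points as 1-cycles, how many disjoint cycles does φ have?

2

The cycle decomposition is (A C G F D J I E H)(B), which has 2 cycles (counting 1-cycles).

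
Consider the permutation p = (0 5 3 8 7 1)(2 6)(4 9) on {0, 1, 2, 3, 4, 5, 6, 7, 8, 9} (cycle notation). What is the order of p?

6

The cycle type of p is (6, 2, 2).
The order is lcm(6, 2, 2) = 6.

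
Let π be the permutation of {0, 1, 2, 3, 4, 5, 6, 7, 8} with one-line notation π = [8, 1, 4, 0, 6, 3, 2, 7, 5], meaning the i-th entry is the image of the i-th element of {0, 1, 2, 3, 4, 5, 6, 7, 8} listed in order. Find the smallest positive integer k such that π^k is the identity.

12

The disjoint-cycle form of π has cycle lengths 4, 3, 1, 1.
The order of π is the least common multiple of its cycle lengths: lcm(4, 3) = 12.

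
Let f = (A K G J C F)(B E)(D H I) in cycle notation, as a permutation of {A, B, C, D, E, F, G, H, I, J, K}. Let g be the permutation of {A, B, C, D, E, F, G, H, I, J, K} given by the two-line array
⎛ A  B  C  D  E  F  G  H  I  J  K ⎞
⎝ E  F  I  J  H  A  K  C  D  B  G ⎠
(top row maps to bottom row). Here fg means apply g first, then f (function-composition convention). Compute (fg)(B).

g(B) = F, then f(F) = A; composing gives (fg)(B) = A.

A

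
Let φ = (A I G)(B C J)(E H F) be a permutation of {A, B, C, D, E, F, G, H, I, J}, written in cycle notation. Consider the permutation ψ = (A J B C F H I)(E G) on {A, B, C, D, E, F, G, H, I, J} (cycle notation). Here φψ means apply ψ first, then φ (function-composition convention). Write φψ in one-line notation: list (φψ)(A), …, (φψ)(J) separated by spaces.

(φψ)(x) = φ(ψ(x)). Computing each image: φ(ψ(A)) = φ(J) = B, φ(ψ(B)) = φ(C) = J, φ(ψ(C)) = φ(F) = E, φ(ψ(D)) = φ(D) = D, φ(ψ(E)) = φ(G) = A, φ(ψ(F)) = φ(H) = F, φ(ψ(G)) = φ(E) = H, φ(ψ(H)) = φ(I) = G, φ(ψ(I)) = φ(A) = I, φ(ψ(J)) = φ(B) = C.
Hence φψ = [B J E D A F H G I C].

B J E D A F H G I C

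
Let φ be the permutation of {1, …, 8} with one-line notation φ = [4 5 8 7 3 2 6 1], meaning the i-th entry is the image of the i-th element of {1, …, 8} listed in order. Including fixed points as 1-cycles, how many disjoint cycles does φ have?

1

The cycle decomposition is (1, 4, 7, 6, 2, 5, 3, 8), which has 1 cycle (counting 1-cycles).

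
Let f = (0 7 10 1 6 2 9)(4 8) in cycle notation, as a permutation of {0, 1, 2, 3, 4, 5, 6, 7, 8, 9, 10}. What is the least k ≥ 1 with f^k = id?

The cycle type of f is (7, 2, 1, 1).
The order is lcm(7, 2) = 14.

14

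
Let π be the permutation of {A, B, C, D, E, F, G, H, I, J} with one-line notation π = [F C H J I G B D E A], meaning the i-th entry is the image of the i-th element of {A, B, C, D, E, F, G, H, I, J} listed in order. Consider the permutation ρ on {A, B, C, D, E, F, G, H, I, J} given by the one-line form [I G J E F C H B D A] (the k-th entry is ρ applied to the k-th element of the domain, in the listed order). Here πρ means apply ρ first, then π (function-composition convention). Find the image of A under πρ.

E

(πρ)(A) = π(ρ(A)). ρ(A) = I, then π(I) = E. So (πρ)(A) = E.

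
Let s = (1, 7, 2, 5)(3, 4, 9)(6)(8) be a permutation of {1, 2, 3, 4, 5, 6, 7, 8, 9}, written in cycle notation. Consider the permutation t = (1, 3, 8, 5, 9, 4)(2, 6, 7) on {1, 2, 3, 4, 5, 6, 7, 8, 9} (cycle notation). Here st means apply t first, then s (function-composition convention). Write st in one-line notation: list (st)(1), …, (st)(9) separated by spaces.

4 6 8 7 3 2 5 1 9

(st)(x) = s(t(x)). Computing each image: s(t(1)) = s(3) = 4, s(t(2)) = s(6) = 6, s(t(3)) = s(8) = 8, s(t(4)) = s(1) = 7, s(t(5)) = s(9) = 3, s(t(6)) = s(7) = 2, s(t(7)) = s(2) = 5, s(t(8)) = s(5) = 1, s(t(9)) = s(4) = 9.
Hence st = [4 6 8 7 3 2 5 1 9].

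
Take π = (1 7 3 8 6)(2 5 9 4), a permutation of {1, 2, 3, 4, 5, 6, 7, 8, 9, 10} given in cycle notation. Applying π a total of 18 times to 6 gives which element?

3

6 lies in the 5-cycle (1 7 3 8 6).
Powers repeat with period 5 on this cycle, and 18 mod 5 = 3, so π^18(6) = π^3(6).
Advancing 3 steps from 6: 6 → 1 → 7 → 3.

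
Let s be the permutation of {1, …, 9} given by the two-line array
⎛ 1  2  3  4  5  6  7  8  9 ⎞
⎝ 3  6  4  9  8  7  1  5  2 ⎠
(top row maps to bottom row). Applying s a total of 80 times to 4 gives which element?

6

Tracing 4 → 9 → … returns to 4 after 7 steps, so 4 lies in a 7-cycle (1, 3, 4, 9, 2, 6, 7).
Since the cycle has length 7, s^80 acts on it the same as s^3 (80 mod 7 = 3).
Stepping 3 places around the cycle: 4 → 9 → 2 → 6.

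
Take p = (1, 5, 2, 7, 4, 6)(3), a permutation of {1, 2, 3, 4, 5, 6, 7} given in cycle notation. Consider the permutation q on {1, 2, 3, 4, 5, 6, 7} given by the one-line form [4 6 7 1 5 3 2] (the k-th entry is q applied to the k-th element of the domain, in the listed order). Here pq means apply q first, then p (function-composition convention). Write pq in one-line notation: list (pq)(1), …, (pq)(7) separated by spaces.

For each element, apply q then p: 1 → 4 → 6; 2 → 6 → 1; 3 → 7 → 4; 4 → 1 → 5; 5 → 5 → 2; 6 → 3 → 3; 7 → 2 → 7.
Collecting the images, pq = [6 1 4 5 2 3 7].

6 1 4 5 2 3 7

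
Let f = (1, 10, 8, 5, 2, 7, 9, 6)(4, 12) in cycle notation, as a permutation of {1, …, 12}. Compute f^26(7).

6

7 lies in the 8-cycle (1, 10, 8, 5, 2, 7, 9, 6).
On an 8-cycle, f^8 is the identity, so f^26 = f^2 there (26 ≡ 2 mod 8).
Stepping 2 places around the cycle: 7 → 9 → 6.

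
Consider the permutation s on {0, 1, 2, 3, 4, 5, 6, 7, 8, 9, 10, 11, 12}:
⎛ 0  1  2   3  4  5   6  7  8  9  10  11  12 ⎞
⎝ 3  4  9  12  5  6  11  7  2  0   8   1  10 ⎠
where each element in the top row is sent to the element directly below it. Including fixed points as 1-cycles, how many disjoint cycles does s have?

The cycle decomposition is (0 3 12 10 8 2 9)(1 4 5 6 11)(7), which has 3 cycles (counting 1-cycles).

3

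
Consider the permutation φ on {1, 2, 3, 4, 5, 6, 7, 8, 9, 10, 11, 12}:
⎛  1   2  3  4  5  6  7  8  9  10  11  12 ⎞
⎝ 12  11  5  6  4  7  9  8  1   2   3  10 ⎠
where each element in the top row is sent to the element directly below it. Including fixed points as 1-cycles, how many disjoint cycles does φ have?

The cycle decomposition is (1 12 10 2 11 3 5 4 6 7 9)(8), which has 2 cycles (counting 1-cycles).

2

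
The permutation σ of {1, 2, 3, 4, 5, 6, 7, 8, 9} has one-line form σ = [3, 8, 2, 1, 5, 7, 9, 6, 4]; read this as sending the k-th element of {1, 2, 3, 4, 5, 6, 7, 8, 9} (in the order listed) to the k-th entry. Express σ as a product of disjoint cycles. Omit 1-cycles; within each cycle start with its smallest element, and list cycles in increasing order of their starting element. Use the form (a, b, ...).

(1, 3, 2, 8, 6, 7, 9, 4)

From 1: 1 → 3 → 2 → 8 → 6 → 7 → 9 → 4 → 1, closing the cycle (1, 3, 2, 8, 6, 7, 9, 4).
Repeating from the next unused element and collecting all non-trivial cycles gives (1, 3, 2, 8, 6, 7, 9, 4).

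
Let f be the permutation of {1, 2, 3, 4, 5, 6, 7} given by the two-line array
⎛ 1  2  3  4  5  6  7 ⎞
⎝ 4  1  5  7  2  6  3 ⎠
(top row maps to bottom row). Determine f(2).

The entry below 2 in the array is 1, so f(2) = 1.

1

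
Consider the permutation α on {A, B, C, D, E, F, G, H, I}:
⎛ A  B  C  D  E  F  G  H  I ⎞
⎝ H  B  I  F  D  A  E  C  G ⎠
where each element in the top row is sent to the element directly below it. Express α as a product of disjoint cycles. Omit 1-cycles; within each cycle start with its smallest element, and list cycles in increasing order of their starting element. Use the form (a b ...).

(A H C I G E D F)

Iterating α from A gives A → H → C → I → G → E → D → F → A; that is the 8-cycle (A H C I G E D F).
Continuing from each remaining unvisited element yields (A H C I G E D F).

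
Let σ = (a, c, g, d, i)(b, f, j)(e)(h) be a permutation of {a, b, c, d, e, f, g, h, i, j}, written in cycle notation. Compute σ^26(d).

i

d lies in the 5-cycle (a, c, g, d, i).
Powers repeat with period 5 on this cycle, and 26 mod 5 = 1, so σ^26(d) = σ^1(d).
Stepping 1 place around the cycle: d → i.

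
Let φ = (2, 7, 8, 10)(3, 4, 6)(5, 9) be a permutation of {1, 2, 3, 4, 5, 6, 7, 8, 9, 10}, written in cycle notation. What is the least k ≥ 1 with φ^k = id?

12

The disjoint cycles have lengths 4, 3, 2, 1.
Since disjoint cycles commute, ord(φ) = lcm(4, 3, 2) = 12.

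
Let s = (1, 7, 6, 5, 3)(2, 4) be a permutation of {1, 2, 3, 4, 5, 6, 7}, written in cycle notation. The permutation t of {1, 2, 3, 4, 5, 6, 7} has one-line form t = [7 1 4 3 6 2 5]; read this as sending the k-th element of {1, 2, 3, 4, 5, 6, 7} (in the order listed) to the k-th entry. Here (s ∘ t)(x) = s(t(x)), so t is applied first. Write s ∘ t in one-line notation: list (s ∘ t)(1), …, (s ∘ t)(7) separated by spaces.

6 7 2 1 5 4 3

(s ∘ t)(x) = s(t(x)). Computing each image: s(t(1)) = s(7) = 6, s(t(2)) = s(1) = 7, s(t(3)) = s(4) = 2, s(t(4)) = s(3) = 1, s(t(5)) = s(6) = 5, s(t(6)) = s(2) = 4, s(t(7)) = s(5) = 3.
Hence s ∘ t = [6 7 2 1 5 4 3].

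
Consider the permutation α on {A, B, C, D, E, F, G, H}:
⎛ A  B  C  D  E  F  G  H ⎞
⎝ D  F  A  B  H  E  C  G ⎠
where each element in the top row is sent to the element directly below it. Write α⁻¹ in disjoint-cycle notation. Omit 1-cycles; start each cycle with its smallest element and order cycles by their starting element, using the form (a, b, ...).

(A, C, G, H, E, F, B, D)

The cycle decomposition of α is (A, D, B, F, E, H, G, C).
The inverse reverses every cycle; in canonical form, α⁻¹ = (A, C, G, H, E, F, B, D).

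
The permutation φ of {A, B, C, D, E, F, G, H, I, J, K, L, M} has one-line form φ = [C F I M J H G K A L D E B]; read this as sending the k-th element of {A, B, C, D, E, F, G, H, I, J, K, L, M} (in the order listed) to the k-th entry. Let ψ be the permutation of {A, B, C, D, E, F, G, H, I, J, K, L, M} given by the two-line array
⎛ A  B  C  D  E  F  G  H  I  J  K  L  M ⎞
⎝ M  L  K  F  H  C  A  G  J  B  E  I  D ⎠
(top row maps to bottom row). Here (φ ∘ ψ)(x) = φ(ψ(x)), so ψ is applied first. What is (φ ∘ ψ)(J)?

F

(φ ∘ ψ)(J) = φ(ψ(J)). ψ(J) = B, then φ(B) = F. So (φ ∘ ψ)(J) = F.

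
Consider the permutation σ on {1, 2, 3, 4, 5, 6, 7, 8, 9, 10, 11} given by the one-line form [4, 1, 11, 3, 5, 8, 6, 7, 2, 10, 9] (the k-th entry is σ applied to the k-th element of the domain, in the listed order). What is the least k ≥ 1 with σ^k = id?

6

Decomposing into disjoint cycles gives cycle lengths 6, 3, 1, 1.
Since disjoint cycles commute, ord(σ) = lcm(6, 3) = 6.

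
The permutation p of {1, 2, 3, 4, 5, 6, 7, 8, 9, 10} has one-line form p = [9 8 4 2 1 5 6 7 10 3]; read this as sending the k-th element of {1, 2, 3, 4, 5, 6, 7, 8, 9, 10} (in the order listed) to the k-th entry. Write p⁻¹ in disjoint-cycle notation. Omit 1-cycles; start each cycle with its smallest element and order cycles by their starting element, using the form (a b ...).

(1 5 6 7 8 2 4 3 10 9)

First write p in disjoint cycles: (1 9 10 3 4 2 8 7 6 5).
The inverse reverses every cycle; in canonical form, p⁻¹ = (1 5 6 7 8 2 4 3 10 9).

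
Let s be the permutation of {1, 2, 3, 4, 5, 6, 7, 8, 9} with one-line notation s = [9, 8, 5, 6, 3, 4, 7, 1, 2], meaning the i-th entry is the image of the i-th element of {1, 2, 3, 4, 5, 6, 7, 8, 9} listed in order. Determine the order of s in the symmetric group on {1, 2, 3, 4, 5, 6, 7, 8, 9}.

4

Writing s as disjoint cycles, the cycle lengths are 4, 2, 2, 1.
Since disjoint cycles commute, ord(s) = lcm(4, 2, 2) = 4.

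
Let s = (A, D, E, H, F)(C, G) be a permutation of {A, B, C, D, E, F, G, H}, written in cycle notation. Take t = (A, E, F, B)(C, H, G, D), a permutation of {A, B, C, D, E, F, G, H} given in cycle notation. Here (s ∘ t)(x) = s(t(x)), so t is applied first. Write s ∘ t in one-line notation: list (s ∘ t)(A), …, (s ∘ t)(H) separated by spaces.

For each element, apply t then s: A → E → H; B → A → D; C → H → F; D → C → G; E → F → A; F → B → B; G → D → E; H → G → C.
So s ∘ t in one-line form is H D F G A B E C.

H D F G A B E C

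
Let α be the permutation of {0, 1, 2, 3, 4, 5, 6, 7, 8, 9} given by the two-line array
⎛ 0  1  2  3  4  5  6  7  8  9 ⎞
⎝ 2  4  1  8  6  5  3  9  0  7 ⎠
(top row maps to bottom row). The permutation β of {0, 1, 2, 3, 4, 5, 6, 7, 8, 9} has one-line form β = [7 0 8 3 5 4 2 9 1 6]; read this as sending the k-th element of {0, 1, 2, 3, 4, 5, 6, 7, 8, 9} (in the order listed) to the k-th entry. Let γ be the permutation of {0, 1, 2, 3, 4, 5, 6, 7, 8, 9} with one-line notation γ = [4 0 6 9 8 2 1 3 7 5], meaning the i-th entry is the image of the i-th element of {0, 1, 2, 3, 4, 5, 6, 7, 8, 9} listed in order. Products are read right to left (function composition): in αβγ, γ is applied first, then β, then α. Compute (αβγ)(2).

1

Chase 2: γ(2) = 6; β(6) = 2; α(2) = 1. Hence (αβγ)(2) = 1.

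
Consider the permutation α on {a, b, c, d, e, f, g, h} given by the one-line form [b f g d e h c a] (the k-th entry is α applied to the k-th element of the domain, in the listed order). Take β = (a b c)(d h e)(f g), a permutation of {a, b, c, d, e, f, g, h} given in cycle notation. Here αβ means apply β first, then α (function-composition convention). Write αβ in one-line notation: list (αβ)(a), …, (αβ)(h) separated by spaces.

Chase each element through β then α: a → b → f; b → c → g; c → a → b; d → h → a; e → d → d; f → g → c; g → f → h; h → e → e.
Collecting the images, αβ = [f g b a d c h e].

f g b a d c h e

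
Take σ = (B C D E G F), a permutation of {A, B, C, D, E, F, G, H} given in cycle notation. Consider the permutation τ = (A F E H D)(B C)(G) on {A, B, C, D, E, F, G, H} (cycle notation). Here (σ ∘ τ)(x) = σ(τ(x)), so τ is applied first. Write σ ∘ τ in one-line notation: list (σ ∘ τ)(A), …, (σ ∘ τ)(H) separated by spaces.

B D C A H G F E

(σ ∘ τ)(x) = σ(τ(x)). Computing each image: σ(τ(A)) = σ(F) = B, σ(τ(B)) = σ(C) = D, σ(τ(C)) = σ(B) = C, σ(τ(D)) = σ(A) = A, σ(τ(E)) = σ(H) = H, σ(τ(F)) = σ(E) = G, σ(τ(G)) = σ(G) = F, σ(τ(H)) = σ(D) = E.
Hence σ ∘ τ = [B D C A H G F E].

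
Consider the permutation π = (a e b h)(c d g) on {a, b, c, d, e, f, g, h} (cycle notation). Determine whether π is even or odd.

The cycle lengths are 4, 3, 1.
A cycle of length ℓ contributes ℓ−1 transpositions, so π is a product of 3 + 2 = 5 transpositions — odd.

odd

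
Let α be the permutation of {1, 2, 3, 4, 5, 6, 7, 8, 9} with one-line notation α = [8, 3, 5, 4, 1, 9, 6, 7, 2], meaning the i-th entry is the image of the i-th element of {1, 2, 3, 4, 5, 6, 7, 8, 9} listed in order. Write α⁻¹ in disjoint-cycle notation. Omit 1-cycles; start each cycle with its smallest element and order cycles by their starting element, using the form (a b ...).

(1 5 3 2 9 6 7 8)

The cycle decomposition of α is (1 8 7 6 9 2 3 5).
Reversing each cycle (and rotating so the smallest element leads) gives α⁻¹ = (1 5 3 2 9 6 7 8).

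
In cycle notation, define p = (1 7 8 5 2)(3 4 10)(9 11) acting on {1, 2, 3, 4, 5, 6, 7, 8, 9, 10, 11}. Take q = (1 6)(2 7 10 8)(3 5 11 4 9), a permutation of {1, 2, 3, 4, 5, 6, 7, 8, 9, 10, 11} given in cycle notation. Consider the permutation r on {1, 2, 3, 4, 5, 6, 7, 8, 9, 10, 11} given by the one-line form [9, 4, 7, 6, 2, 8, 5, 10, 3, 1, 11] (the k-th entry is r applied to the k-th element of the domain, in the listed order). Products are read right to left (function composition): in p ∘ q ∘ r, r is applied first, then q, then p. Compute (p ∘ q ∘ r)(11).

10

Chase 11: r(11) = 11; q(11) = 4; p(4) = 10. Hence (p ∘ q ∘ r)(11) = 10.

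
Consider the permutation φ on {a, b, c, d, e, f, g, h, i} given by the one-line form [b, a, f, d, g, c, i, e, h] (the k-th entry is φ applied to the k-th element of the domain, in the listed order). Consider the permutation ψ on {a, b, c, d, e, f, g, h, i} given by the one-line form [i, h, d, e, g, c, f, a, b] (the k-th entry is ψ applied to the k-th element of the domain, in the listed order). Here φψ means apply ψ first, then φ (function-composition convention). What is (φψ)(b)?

e

First apply ψ: ψ(b) = h, then φ(h) = e. Thus (φψ)(b) = e.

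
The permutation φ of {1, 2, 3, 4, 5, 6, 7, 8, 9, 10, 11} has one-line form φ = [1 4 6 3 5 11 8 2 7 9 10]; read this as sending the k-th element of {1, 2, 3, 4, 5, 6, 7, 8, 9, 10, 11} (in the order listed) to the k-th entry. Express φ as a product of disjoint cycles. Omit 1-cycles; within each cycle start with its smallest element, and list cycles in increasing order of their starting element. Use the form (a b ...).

Start at 2 and follow images: 2 → 4 → 3 → 6 → 11 → 10 → 9 → 7 → 8 → 2, giving the cycle (2 4 3 6 11 10 9 7 8).
Repeating from the next unused element and collecting all non-trivial cycles gives (2 4 3 6 11 10 9 7 8).

(2 4 3 6 11 10 9 7 8)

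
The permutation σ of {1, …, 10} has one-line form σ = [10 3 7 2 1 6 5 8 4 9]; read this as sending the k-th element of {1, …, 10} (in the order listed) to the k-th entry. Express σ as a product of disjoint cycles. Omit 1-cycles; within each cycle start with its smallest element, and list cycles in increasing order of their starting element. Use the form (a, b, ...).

From 1: 1 → 10 → 9 → 4 → 2 → 3 → 7 → 5 → 1, closing the cycle (1, 10, 9, 4, 2, 3, 7, 5).
Repeating from the next unused element and collecting all non-trivial cycles gives (1, 10, 9, 4, 2, 3, 7, 5).

(1, 10, 9, 4, 2, 3, 7, 5)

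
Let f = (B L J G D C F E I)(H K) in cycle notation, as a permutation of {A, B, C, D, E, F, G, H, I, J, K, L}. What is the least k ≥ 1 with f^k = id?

18

The cycle type of f is (9, 2, 1).
The order of f is the least common multiple of its cycle lengths: lcm(9, 2) = 18.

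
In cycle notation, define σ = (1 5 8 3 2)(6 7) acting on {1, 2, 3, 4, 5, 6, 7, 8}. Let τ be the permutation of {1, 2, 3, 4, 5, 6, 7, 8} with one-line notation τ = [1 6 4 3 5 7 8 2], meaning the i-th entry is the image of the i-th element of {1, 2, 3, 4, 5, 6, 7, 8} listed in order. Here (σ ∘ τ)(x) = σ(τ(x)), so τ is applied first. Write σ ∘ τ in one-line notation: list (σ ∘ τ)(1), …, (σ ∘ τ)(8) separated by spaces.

Chase each element through τ then σ: 1 → 1 → 5; 2 → 6 → 7; 3 → 4 → 4; 4 → 3 → 2; 5 → 5 → 8; 6 → 7 → 6; 7 → 8 → 3; 8 → 2 → 1.
So σ ∘ τ in one-line form is 5 7 4 2 8 6 3 1.

5 7 4 2 8 6 3 1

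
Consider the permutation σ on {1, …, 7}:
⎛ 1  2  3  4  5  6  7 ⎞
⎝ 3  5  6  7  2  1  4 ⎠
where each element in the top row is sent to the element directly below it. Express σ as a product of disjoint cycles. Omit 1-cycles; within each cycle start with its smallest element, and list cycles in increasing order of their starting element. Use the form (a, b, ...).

(1, 3, 6)(2, 5)(4, 7)

Start at 1 and follow images: 1 → 3 → 6 → 1, giving the cycle (1, 3, 6).
Continuing from each remaining unvisited element yields (1, 3, 6)(2, 5)(4, 7).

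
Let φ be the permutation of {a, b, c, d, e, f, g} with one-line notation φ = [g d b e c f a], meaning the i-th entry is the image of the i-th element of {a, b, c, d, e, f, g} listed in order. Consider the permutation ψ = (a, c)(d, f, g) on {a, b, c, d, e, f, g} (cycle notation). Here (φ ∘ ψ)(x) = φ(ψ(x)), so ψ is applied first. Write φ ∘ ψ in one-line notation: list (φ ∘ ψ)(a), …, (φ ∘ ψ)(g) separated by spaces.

Chase each element through ψ then φ: a → c → b; b → b → d; c → a → g; d → f → f; e → e → c; f → g → a; g → d → e.
Collecting the images, φ ∘ ψ = [b d g f c a e].

b d g f c a e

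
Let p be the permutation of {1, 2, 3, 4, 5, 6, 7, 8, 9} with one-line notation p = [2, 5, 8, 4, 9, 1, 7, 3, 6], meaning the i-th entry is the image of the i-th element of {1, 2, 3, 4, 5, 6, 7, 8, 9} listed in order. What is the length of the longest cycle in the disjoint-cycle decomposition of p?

Decomposing into disjoint cycles gives (1, 2, 5, 9, 6)(3, 8); the longest has length 5.

5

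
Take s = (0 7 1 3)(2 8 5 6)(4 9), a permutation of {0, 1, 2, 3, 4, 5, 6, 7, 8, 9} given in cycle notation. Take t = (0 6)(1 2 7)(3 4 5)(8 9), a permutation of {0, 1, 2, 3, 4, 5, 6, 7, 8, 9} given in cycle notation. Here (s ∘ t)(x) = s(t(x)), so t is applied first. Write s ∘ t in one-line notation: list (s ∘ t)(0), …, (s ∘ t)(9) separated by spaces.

2 8 1 9 6 0 7 3 4 5

For each element, apply t then s: 0 → 6 → 2; 1 → 2 → 8; 2 → 7 → 1; 3 → 4 → 9; 4 → 5 → 6; 5 → 3 → 0; 6 → 0 → 7; 7 → 1 → 3; 8 → 9 → 4; 9 → 8 → 5.
So s ∘ t in one-line form is 2 8 1 9 6 0 7 3 4 5.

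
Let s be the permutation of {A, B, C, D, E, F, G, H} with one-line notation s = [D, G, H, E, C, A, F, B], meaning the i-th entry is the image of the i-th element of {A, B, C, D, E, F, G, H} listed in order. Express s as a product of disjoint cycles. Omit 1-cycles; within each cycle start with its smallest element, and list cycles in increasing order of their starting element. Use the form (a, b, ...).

(A, D, E, C, H, B, G, F)

Iterating s from A gives A → D → E → C → H → B → G → F → A; that is the 8-cycle (A, D, E, C, H, B, G, F).
Repeating from the next unused element and collecting all non-trivial cycles gives (A, D, E, C, H, B, G, F).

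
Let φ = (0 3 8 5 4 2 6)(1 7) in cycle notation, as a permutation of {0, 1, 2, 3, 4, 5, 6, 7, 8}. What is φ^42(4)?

4

4 lies in the 7-cycle (0 3 8 5 4 2 6).
On a 7-cycle, φ^7 is the identity, so φ^42 = φ^0 there (42 ≡ 0 mod 7).
So φ^42(4) = 4.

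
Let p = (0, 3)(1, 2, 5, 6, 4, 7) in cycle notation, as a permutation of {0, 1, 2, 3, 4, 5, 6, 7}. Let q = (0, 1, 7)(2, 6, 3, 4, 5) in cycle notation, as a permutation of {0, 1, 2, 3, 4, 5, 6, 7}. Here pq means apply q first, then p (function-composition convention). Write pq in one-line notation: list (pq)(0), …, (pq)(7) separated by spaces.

For each element, apply q then p: 0 → 1 → 2; 1 → 7 → 1; 2 → 6 → 4; 3 → 4 → 7; 4 → 5 → 6; 5 → 2 → 5; 6 → 3 → 0; 7 → 0 → 3.
Collecting the images, pq = [2 1 4 7 6 5 0 3].

2 1 4 7 6 5 0 3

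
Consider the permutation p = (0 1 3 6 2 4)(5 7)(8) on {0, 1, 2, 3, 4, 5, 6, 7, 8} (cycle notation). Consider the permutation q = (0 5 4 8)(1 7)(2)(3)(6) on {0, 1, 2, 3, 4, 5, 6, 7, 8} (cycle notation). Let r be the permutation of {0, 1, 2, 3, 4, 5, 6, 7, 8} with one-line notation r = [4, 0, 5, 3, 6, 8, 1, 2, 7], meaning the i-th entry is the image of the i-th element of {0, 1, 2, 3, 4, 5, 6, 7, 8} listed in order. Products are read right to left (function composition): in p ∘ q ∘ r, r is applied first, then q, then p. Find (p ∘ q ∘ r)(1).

7

Chase 1: r(1) = 0; q(0) = 5; p(5) = 7. Hence (p ∘ q ∘ r)(1) = 7.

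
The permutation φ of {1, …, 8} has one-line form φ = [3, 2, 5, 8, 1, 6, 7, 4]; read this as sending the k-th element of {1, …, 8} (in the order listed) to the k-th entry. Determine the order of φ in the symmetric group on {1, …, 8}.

Writing φ as disjoint cycles, the cycle lengths are 3, 2, 1, 1, 1.
The order of φ is the least common multiple of its cycle lengths: lcm(3, 2) = 6.

6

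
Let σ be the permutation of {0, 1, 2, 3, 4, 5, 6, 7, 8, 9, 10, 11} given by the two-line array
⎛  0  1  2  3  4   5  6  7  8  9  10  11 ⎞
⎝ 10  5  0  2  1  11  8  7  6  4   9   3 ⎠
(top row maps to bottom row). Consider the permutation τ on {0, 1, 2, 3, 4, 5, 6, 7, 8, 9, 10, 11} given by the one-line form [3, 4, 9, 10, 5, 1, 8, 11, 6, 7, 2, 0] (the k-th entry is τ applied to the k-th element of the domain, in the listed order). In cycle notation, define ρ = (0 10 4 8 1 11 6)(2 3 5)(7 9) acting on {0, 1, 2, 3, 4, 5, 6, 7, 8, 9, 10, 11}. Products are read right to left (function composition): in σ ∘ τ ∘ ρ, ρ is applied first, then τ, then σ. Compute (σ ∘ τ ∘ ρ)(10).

11

(σ ∘ τ ∘ ρ)(10) = σ(τ(ρ(10))). ρ(10) = 4, then τ(4) = 5, then σ(5) = 11, so the result is 11.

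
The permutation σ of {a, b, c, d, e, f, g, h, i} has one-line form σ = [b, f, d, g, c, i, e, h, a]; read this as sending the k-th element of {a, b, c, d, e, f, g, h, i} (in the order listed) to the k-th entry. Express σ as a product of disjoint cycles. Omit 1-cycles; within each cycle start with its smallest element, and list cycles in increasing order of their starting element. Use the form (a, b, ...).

Start at a and follow images: a → b → f → i → a, giving the cycle (a, b, f, i).
Repeating from the next unused element and collecting all non-trivial cycles gives (a, b, f, i)(c, d, g, e).

(a, b, f, i)(c, d, g, e)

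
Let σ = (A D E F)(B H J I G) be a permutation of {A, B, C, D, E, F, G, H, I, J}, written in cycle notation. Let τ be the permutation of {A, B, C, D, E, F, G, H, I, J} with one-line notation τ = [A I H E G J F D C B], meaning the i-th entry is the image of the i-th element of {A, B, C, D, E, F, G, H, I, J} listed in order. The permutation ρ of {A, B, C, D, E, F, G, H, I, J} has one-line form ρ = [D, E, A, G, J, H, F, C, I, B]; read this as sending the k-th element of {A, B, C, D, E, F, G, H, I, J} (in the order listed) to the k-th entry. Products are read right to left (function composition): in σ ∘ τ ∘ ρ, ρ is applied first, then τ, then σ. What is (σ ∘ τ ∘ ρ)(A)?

(σ ∘ τ ∘ ρ)(A) = σ(τ(ρ(A))). ρ(A) = D, then τ(D) = E, then σ(E) = F, so the result is F.

F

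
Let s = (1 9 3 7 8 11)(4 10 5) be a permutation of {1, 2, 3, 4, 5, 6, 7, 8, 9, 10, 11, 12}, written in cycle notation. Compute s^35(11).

8

11 lies in the 6-cycle (1 9 3 7 8 11).
Since the cycle has length 6, s^35 acts on it the same as s^5 (35 mod 6 = 5).
Advancing 5 steps from 11: 11 → 1 → 9 → 3 → 7 → 8.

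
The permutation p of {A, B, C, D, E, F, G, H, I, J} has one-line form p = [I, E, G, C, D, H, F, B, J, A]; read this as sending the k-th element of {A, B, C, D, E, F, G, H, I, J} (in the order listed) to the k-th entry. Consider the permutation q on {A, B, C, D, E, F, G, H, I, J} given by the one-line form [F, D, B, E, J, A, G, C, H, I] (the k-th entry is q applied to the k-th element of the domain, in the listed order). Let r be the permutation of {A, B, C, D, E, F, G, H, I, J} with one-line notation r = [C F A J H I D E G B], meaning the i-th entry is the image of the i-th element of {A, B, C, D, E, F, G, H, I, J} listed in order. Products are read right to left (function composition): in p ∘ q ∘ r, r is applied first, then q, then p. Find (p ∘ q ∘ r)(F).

B

Chase F: r(F) = I; q(I) = H; p(H) = B. Hence (p ∘ q ∘ r)(F) = B.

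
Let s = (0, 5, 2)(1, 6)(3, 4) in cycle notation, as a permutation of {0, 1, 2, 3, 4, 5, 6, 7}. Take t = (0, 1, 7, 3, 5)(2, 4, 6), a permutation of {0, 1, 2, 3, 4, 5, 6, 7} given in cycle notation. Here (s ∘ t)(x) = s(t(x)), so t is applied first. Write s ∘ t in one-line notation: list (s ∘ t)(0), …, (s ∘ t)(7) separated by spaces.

6 7 3 2 1 5 0 4

(s ∘ t)(x) = s(t(x)). Computing each image: s(t(0)) = s(1) = 6, s(t(1)) = s(7) = 7, s(t(2)) = s(4) = 3, s(t(3)) = s(5) = 2, s(t(4)) = s(6) = 1, s(t(5)) = s(0) = 5, s(t(6)) = s(2) = 0, s(t(7)) = s(3) = 4.
Hence s ∘ t = [6 7 3 2 1 5 0 4].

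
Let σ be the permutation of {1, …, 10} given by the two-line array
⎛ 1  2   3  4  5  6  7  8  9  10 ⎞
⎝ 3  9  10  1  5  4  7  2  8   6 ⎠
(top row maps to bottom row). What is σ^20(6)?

6

Tracing 6 → 4 → … returns to 6 after 5 steps, so 6 lies in a 5-cycle (1 3 10 6 4).
On a 5-cycle, σ^5 is the identity, so σ^20 = σ^0 there (20 ≡ 0 mod 5).
So σ^20(6) = 6.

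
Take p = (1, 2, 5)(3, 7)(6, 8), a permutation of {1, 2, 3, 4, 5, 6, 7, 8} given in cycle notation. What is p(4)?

4

4 does not appear in any cycle of p, so it is a fixed point: p(4) = 4.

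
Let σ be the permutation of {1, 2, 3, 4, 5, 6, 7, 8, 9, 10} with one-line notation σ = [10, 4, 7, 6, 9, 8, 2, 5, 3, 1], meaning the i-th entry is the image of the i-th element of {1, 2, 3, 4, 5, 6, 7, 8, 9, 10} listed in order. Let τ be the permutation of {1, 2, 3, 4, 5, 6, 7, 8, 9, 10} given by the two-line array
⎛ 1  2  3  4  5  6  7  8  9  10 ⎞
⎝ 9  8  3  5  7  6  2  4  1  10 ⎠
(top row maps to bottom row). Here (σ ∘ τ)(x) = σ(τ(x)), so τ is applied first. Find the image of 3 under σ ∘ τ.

(σ ∘ τ)(3) = σ(τ(3)). τ(3) = 3, then σ(3) = 7. So (σ ∘ τ)(3) = 7.

7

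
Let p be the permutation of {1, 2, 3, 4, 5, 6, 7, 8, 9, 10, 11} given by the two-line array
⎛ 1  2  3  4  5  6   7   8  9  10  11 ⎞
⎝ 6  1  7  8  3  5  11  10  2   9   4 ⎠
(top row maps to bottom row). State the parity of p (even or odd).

even

In disjoint-cycle form the cycle lengths are 11.
A cycle of length ℓ contributes ℓ−1 transpositions, so p is a product of 10 transpositions — even.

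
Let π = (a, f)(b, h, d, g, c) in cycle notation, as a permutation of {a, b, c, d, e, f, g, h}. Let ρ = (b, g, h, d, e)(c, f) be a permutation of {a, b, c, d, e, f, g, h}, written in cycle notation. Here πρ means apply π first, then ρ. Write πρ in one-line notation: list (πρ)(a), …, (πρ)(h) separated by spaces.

For each element, apply π then ρ: a → f → c; b → h → d; c → b → g; d → g → h; e → e → b; f → a → a; g → c → f; h → d → e.
So πρ in one-line form is c d g h b a f e.

c d g h b a f e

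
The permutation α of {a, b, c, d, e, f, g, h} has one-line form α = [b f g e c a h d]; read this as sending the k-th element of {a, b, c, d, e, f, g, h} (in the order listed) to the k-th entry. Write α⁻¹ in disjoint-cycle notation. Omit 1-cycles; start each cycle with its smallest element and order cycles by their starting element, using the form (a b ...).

(a f b)(c e d h g)

The cycle decomposition of α is (a b f)(c g h d e).
The inverse reverses every cycle; in canonical form, α⁻¹ = (a f b)(c e d h g).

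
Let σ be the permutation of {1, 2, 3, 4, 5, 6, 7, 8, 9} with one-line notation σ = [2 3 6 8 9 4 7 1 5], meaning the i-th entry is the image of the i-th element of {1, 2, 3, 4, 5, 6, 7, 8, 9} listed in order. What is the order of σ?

6

Writing σ as disjoint cycles, the cycle lengths are 6, 2, 1.
The order is lcm(6, 2) = 6.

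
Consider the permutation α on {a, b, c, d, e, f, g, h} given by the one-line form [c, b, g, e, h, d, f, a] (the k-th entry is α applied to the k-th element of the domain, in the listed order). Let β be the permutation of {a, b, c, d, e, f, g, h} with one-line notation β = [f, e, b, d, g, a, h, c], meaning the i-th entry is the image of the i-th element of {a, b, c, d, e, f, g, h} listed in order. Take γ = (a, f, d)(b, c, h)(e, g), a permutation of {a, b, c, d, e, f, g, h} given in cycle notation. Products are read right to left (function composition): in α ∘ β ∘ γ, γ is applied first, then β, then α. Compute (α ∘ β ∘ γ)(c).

g

(α ∘ β ∘ γ)(c) = α(β(γ(c))). γ(c) = h, then β(h) = c, then α(c) = g, so the result is g.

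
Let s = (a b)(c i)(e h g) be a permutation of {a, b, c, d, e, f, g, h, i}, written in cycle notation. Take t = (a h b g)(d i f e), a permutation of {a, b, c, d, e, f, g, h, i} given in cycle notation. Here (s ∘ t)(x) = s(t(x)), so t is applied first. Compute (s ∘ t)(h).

a

First apply t: t(h) = b, then s(b) = a. Thus (s ∘ t)(h) = a.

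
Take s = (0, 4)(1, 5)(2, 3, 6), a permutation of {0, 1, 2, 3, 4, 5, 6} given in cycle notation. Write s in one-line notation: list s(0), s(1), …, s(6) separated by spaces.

4 5 3 6 0 1 2

Image by image: 0→4, 1→5, 2→3, 3→6, 4→0, 5→1, 6→2.
Listing these in domain order gives 4 5 3 6 0 1 2.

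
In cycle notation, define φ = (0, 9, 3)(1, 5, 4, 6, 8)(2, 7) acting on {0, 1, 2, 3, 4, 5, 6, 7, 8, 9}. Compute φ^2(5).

5 lies in the 5-cycle (1, 5, 4, 6, 8).
Advancing 2 steps from 5: 5 → 4 → 6.

6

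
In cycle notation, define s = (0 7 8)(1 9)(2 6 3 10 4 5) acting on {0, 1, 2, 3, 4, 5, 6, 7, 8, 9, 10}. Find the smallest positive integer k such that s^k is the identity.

6

The disjoint cycles have lengths 6, 3, 2.
The order of s is the least common multiple of its cycle lengths: lcm(6, 3, 2) = 6.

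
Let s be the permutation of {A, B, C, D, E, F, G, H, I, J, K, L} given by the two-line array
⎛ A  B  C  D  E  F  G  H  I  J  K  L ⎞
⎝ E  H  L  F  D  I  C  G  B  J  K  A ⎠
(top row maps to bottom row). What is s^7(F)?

Tracing F → I → … returns to F after 10 steps, so F lies in a 10-cycle (A, E, D, F, I, B, H, G, C, L).
Advancing 7 steps from F: F → I → B → H → G → C → L → A.

A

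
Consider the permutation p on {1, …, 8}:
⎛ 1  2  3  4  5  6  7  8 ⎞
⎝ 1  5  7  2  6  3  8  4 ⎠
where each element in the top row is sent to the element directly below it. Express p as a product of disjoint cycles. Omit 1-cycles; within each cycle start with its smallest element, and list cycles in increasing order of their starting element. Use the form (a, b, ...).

Iterating p from 2 gives 2 → 5 → 6 → 3 → 7 → 8 → 4 → 2; that is the 7-cycle (2, 5, 6, 3, 7, 8, 4).
Repeating from the next unused element and collecting all non-trivial cycles gives (2, 5, 6, 3, 7, 8, 4).

(2, 5, 6, 3, 7, 8, 4)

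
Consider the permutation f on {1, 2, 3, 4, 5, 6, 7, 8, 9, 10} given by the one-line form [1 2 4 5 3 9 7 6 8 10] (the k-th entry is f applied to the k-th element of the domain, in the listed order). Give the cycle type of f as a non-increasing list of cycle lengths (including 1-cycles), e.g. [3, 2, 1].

The disjoint cycles are (1)(2)(3, 4, 5)(6, 9, 8)(7)(10), with lengths 3, 3, 1, 1, 1, 1 in non-increasing order.

[3, 3, 1, 1, 1, 1]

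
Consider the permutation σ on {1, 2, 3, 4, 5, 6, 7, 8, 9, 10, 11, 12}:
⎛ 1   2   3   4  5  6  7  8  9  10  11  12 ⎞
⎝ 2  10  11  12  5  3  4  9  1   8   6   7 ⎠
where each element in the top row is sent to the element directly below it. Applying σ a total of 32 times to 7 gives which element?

Tracing 7 → 4 → … returns to 7 after 3 steps, so 7 lies in a 3-cycle (4 12 7).
On a 3-cycle, σ^3 is the identity, so σ^32 = σ^2 there (32 ≡ 2 mod 3).
Advancing 2 steps from 7: 7 → 4 → 12.

12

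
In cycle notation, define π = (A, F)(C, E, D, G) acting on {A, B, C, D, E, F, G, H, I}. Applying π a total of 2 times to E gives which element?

G

E lies in the 4-cycle (C, E, D, G).
Advancing 2 steps from E: E → D → G.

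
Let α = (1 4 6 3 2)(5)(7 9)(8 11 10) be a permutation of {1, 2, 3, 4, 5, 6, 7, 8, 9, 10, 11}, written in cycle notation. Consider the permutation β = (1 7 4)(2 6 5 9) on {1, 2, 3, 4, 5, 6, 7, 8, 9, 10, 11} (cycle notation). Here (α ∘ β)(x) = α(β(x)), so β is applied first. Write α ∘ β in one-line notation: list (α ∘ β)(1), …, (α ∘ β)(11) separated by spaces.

(α ∘ β)(x) = α(β(x)). Computing each image: α(β(1)) = α(7) = 9, α(β(2)) = α(6) = 3, α(β(3)) = α(3) = 2, α(β(4)) = α(1) = 4, α(β(5)) = α(9) = 7, α(β(6)) = α(5) = 5, α(β(7)) = α(4) = 6, α(β(8)) = α(8) = 11, α(β(9)) = α(2) = 1, α(β(10)) = α(10) = 8, α(β(11)) = α(11) = 10.
Hence α ∘ β = [9 3 2 4 7 5 6 11 1 8 10].

9 3 2 4 7 5 6 11 1 8 10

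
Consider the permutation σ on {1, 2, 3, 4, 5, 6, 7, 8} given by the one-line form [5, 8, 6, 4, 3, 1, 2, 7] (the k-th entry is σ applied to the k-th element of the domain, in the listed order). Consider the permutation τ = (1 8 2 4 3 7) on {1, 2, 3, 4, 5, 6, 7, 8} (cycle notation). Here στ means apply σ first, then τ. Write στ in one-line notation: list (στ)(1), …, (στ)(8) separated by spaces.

5 2 6 3 7 8 4 1

For each element, apply σ then τ: 1 → 5 → 5; 2 → 8 → 2; 3 → 6 → 6; 4 → 4 → 3; 5 → 3 → 7; 6 → 1 → 8; 7 → 2 → 4; 8 → 7 → 1.
Collecting the images, στ = [5 2 6 3 7 8 4 1].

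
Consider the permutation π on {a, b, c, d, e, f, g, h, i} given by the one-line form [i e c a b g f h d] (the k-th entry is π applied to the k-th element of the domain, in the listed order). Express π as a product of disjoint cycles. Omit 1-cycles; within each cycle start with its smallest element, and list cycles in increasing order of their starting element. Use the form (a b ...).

(a i d)(b e)(f g)

Start at a and follow images: a → i → d → a, giving the cycle (a i d).
Repeating from the next unused element and collecting all non-trivial cycles gives (a i d)(b e)(f g).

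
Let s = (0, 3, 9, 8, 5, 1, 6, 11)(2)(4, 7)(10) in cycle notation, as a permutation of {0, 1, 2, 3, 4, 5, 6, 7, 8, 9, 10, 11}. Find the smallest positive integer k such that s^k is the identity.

The disjoint cycles have lengths 8, 2, 1, 1.
Since disjoint cycles commute, ord(s) = lcm(8, 2) = 8.

8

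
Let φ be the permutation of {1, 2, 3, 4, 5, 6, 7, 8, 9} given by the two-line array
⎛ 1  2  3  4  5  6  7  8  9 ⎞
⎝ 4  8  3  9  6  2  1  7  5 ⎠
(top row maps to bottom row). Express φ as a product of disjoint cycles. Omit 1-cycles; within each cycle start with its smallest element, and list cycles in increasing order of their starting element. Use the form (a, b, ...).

(1, 4, 9, 5, 6, 2, 8, 7)

From 1: 1 → 4 → 9 → 5 → 6 → 2 → 8 → 7 → 1, closing the cycle (1, 4, 9, 5, 6, 2, 8, 7).
Repeating from the next unused element and collecting all non-trivial cycles gives (1, 4, 9, 5, 6, 2, 8, 7).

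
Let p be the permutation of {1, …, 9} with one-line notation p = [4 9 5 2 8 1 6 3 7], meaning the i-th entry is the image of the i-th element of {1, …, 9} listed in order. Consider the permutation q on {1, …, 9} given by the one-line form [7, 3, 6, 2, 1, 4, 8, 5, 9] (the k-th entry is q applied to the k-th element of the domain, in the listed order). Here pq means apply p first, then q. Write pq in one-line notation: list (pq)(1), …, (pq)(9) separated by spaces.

Chase each element through p then q: 1 → 4 → 2; 2 → 9 → 9; 3 → 5 → 1; 4 → 2 → 3; 5 → 8 → 5; 6 → 1 → 7; 7 → 6 → 4; 8 → 3 → 6; 9 → 7 → 8.
Collecting the images, pq = [2 9 1 3 5 7 4 6 8].

2 9 1 3 5 7 4 6 8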